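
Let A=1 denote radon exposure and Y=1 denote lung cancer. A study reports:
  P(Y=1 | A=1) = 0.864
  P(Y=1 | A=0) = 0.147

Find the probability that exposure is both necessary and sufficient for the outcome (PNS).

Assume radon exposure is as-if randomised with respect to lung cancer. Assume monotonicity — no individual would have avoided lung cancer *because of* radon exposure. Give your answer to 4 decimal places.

Let p₁ = 0.864, p₀ = 0.147.
Under exogeneity and monotonicity, PNS = p₁ − p₀.
PNS = 0.864 − 0.147 = 0.717

PNS ≈ 0.7170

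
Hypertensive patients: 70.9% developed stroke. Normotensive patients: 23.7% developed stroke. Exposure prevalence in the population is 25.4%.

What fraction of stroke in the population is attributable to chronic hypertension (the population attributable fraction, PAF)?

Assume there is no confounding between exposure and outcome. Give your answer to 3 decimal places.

p₁ = 0.709, p₀ = 0.237.
Overall risk P(Y=1) = π·p₁ + (1−π)·p₀ = 0.254×0.709 + 0.746×0.237 = 0.35689.
Under exogeneity, PAF = [P(Y=1) − p₀] / P(Y=1).
PAF = (0.35689 − 0.237) / 0.35689 ≈ 0.3359

PAF ≈ 0.336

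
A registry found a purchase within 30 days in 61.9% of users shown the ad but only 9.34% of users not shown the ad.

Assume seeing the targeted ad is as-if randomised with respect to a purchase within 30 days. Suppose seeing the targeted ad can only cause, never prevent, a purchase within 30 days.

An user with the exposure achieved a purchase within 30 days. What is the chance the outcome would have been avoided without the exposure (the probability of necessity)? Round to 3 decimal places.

PN ≈ 0.849

p₁ = 0.619, p₀ = 0.0934.
Under exogeneity and monotonicity, PN = (p₁ − p₀) / p₁.
PN = (0.619 − 0.0934) / 0.619 = 0.5256 / 0.619 ≈ 0.8491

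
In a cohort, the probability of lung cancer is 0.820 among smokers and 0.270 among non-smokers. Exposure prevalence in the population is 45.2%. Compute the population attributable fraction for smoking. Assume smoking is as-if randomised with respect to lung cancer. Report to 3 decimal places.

Let p₁ = 0.82, p₀ = 0.27.
Overall risk P(Y=1) = π·p₁ + (1−π)·p₀ = 0.452×0.82 + 0.548×0.27 = 0.5186.
Under exogeneity, PAF = [P(Y=1) − p₀] / P(Y=1).
PAF = (0.5186 − 0.27) / 0.5186 ≈ 0.4794

PAF ≈ 0.479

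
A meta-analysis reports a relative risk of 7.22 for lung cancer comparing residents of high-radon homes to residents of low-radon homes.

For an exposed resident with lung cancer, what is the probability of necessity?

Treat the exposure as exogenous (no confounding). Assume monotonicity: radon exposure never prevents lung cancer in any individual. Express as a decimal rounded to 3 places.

PN ≈ 0.861

Under exogeneity and monotonicity, PN = (RR − 1) / RR = 1 − 1/RR.
PN = (7.22 − 1) / 7.22 = 6.22 / 7.22 ≈ 0.8615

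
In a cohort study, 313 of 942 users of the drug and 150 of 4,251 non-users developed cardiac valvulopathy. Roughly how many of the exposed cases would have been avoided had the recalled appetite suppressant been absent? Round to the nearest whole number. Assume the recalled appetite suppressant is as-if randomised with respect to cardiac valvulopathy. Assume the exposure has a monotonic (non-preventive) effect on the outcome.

about 280 cases

p₁ = P(outcome | exposed) = 313/942 = 0.33227
p₀ = P(outcome | unexposed) = 150/4251 = 0.035286
PN = (p₁ − p₀)/p₁ = (0.33227 − 0.035286) / 0.33227 ≈ 0.89380.
Attributable cases ≈ PN × (exposed cases) = 0.89380 × 313 ≈ 279.76.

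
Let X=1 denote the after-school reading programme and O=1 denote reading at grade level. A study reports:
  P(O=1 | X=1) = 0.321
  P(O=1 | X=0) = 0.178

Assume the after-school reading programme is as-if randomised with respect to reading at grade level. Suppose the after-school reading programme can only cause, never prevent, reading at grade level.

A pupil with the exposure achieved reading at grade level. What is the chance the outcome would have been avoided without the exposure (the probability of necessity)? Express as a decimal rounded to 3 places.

PN ≈ 0.445

Let p₁ = 0.321, p₀ = 0.178.
Under exogeneity and monotonicity, PN = (p₁ − p₀) / p₁.
PN = (0.321 − 0.178) / 0.321 = 0.143 / 0.321 ≈ 0.4455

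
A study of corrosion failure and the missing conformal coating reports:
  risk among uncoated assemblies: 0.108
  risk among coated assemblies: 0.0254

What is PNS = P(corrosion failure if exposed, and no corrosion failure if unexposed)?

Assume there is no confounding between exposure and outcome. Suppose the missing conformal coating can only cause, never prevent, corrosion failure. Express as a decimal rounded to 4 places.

Let p₁ = 0.108, p₀ = 0.0254.
Under exogeneity and monotonicity, PNS = p₁ − p₀.
PNS = 0.108 − 0.0254 = 0.0826

PNS ≈ 0.0826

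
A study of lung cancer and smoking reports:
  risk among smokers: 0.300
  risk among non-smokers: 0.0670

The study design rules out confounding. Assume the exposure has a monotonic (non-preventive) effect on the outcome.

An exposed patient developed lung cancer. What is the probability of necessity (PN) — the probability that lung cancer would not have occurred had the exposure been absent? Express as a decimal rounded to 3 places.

PN ≈ 0.777

Let p₁ = 0.3, p₀ = 0.067.
Under exogeneity and monotonicity, PN = (p₁ − p₀) / p₁.
PN = (0.3 − 0.067) / 0.3 = 0.233 / 0.3 ≈ 0.7767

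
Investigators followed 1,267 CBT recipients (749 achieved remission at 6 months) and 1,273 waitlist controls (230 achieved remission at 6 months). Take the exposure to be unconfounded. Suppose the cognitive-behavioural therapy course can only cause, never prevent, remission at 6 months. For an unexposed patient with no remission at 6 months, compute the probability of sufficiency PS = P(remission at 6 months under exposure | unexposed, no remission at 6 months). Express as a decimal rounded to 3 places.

p₁ = P(outcome | exposed) = 749/1267 = 0.59116
p₀ = P(outcome | unexposed) = 230/1273 = 0.18068
Under exogeneity and monotonicity, PS = (p₁ − p₀) / (1 − p₀).
PS = (0.59116 − 0.18068) / (1 − 0.18068) = 0.41048 / 0.81932 ≈ 0.5010

PS ≈ 0.501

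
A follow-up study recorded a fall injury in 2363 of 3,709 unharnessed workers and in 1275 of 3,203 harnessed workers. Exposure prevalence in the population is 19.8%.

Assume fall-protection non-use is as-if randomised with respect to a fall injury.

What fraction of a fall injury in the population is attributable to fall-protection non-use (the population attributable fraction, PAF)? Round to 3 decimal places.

PAF ≈ 0.106

p₁ = P(outcome | exposed) = 2363/3709 = 0.6371
p₀ = P(outcome | unexposed) = 1275/3203 = 0.39806
Overall risk P(Y=1) = π·p₁ + (1−π)·p₀ = 0.198×0.6371 + 0.802×0.39806 = 0.44539.
Under exogeneity, PAF = [P(Y=1) − p₀] / P(Y=1).
PAF = (0.44539 − 0.39806) / 0.44539 ≈ 0.1063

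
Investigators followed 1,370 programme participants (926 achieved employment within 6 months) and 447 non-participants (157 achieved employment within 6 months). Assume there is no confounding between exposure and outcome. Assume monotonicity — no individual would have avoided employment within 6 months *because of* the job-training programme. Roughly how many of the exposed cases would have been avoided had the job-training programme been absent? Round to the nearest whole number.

about 445 cases

p₁ = P(outcome | exposed) = 926/1370 = 0.67591
p₀ = P(outcome | unexposed) = 157/447 = 0.35123
PN = (p₁ − p₀)/p₁ = (0.67591 − 0.35123) / 0.67591 ≈ 0.48036.
Attributable cases ≈ PN × (exposed cases) = 0.48036 × 926 ≈ 444.81.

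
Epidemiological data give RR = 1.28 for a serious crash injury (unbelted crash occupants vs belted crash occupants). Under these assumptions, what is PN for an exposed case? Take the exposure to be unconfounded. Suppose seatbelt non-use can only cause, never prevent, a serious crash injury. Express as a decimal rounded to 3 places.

PN ≈ 0.219

Under exogeneity and monotonicity, PN = (RR − 1) / RR = 1 − 1/RR.
PN = (1.28 − 1) / 1.28 = 0.28 / 1.28 ≈ 0.2188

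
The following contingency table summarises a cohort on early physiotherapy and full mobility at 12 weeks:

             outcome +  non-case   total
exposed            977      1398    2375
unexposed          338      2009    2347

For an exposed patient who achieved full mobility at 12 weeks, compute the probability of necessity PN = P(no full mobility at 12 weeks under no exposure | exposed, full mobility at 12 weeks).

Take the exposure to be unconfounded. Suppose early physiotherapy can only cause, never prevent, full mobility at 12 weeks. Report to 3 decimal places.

p₁ = P(outcome | exposed) = 977/2375 = 0.41137
p₀ = P(outcome | unexposed) = 338/2347 = 0.14401
Under exogeneity and monotonicity, PN = (p₁ − p₀) / p₁.
PN = (0.41137 − 0.14401) / 0.41137 = 0.26735 / 0.41137 ≈ 0.6499

PN ≈ 0.650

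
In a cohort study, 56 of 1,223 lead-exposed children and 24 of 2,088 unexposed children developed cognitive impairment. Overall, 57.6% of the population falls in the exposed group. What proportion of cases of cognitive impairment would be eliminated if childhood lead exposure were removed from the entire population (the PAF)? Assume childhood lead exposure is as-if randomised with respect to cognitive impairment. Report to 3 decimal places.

PAF ≈ 0.632

p₁ = P(outcome | exposed) = 56/1223 = 0.045789
p₀ = P(outcome | unexposed) = 24/2088 = 0.011494
Overall risk P(Y=1) = π·p₁ + (1−π)·p₀ = 0.576×0.045789 + 0.424×0.011494 = 0.031248.
Under exogeneity, PAF = [P(Y=1) − p₀] / P(Y=1).
PAF = (0.031248 − 0.011494) / 0.031248 ≈ 0.6322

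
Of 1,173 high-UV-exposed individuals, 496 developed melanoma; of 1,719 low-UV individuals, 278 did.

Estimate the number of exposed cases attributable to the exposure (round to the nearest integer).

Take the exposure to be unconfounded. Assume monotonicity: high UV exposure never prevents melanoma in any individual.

p₁ = P(outcome | exposed) = 496/1173 = 0.42285
p₀ = P(outcome | unexposed) = 278/1719 = 0.16172
PN = (p₁ − p₀)/p₁ = (0.42285 − 0.16172) / 0.42285 ≈ 0.61754.
Attributable cases ≈ PN × (exposed cases) = 0.61754 × 496 ≈ 306.30.

about 306 cases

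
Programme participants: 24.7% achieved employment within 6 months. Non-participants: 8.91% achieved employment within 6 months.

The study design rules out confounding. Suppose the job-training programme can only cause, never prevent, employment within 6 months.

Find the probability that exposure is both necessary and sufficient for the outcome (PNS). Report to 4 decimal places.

p₁ = 0.247, p₀ = 0.0891.
Under exogeneity and monotonicity, PNS = p₁ − p₀.
PNS = 0.247 − 0.0891 = 0.1579

PNS ≈ 0.1579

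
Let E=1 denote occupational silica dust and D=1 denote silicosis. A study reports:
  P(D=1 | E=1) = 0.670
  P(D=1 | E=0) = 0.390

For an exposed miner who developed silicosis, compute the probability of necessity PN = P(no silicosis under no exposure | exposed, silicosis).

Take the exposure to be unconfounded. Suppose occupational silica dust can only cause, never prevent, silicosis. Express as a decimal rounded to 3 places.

PN ≈ 0.418

Let p₁ = 0.67, p₀ = 0.39.
Under exogeneity and monotonicity, PN = (p₁ − p₀) / p₁.
PN = (0.67 − 0.39) / 0.67 = 0.28 / 0.67 ≈ 0.4179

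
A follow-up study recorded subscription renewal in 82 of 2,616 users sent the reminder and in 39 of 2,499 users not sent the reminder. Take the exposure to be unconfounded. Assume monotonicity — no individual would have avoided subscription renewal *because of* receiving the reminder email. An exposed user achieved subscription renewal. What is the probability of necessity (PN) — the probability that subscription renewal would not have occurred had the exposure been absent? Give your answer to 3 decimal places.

PN ≈ 0.502

p₁ = P(outcome | exposed) = 82/2616 = 0.031346
p₀ = P(outcome | unexposed) = 39/2499 = 0.015606
Under exogeneity and monotonicity, PN = (p₁ − p₀) / p₁.
PN = (0.031346 − 0.015606) / 0.031346 = 0.015739 / 0.031346 ≈ 0.5021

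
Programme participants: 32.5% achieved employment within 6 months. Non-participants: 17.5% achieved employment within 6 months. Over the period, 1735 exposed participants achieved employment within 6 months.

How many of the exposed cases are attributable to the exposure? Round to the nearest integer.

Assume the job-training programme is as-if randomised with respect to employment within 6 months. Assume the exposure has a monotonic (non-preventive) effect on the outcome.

p₁ = 0.325, p₀ = 0.175.
PN = (p₁ − p₀)/p₁ = (0.325 − 0.175) / 0.325 ≈ 0.46154.
Attributable cases ≈ PN × (exposed cases) = 0.46154 × 1735 ≈ 800.77.

about 801 cases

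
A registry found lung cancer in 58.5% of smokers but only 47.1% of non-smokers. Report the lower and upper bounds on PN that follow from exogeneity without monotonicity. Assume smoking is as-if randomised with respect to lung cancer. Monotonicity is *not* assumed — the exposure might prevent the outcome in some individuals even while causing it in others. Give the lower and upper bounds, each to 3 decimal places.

p₁ = 0.585, p₀ = 0.471.
Under exogeneity alone the bounds on PN are max{0,(p₁−p₀)/p₁} ≤ PN ≤ min{1,(1−p₀)/p₁}.
  lower = (p₁ − p₀)/p₁ = 0.114 / 0.585 ≈ 0.1949
  upper = min{1, (1 − p₀)/p₁} = 0.529 / 0.585 ≈ 0.9043

0.195 ≤ PN ≤ 0.904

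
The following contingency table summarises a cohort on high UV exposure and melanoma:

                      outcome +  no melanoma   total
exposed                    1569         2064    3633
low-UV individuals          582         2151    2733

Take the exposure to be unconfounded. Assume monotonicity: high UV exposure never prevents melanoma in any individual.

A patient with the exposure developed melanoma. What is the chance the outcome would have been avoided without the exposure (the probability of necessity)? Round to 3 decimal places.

p₁ = P(outcome | exposed) = 1569/3633 = 0.43187
p₀ = P(outcome | unexposed) = 582/2733 = 0.21295
Under exogeneity and monotonicity, PN = (p₁ − p₀) / p₁.
PN = (0.43187 − 0.21295) / 0.43187 = 0.21892 / 0.43187 ≈ 0.5069

PN ≈ 0.507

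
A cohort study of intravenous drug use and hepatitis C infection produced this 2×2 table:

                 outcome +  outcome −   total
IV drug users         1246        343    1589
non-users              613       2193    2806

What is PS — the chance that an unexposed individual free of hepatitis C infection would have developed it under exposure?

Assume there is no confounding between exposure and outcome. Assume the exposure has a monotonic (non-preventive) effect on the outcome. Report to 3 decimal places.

p₁ = P(outcome | exposed) = 1246/1589 = 0.78414
p₀ = P(outcome | unexposed) = 613/2806 = 0.21846
Under exogeneity and monotonicity, PS = (p₁ − p₀)/(1 − p₀).
PS = (0.78414 − 0.21846) / 0.78154 ≈ 0.7238

PS ≈ 0.724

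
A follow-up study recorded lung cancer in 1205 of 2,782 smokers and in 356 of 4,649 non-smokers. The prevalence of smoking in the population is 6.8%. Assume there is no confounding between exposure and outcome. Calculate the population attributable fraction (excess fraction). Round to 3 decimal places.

PAF ≈ 0.240

p₁ = P(outcome | exposed) = 1205/2782 = 0.43314
p₀ = P(outcome | unexposed) = 356/4649 = 0.076576
Overall risk P(Y=1) = π·p₁ + (1−π)·p₀ = 0.068×0.43314 + 0.932×0.076576 = 0.10082.
Under exogeneity, PAF = [P(Y=1) − p₀] / P(Y=1).
PAF = (0.10082 − 0.076576) / 0.10082 ≈ 0.2405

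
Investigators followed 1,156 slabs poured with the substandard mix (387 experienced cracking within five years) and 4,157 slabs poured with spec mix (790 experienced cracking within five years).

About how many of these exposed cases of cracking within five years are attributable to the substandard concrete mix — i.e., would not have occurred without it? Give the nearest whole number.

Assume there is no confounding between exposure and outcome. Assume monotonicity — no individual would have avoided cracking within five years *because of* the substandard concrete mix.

about 167 cases

p₁ = P(outcome | exposed) = 387/1156 = 0.33478
p₀ = P(outcome | unexposed) = 790/4157 = 0.19004
PN = (p₁ − p₀)/p₁ = (0.33478 − 0.19004) / 0.33478 ≈ 0.43233.
Attributable cases ≈ PN × (exposed cases) = 0.43233 × 387 ≈ 167.31.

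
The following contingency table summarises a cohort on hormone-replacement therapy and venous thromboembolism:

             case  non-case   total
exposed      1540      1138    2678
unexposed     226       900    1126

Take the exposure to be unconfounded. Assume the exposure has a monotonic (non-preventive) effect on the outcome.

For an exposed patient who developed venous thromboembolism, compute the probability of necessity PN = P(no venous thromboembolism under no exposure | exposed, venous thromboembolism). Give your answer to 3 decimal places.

p₁ = P(outcome | exposed) = 1540/2678 = 0.57506
p₀ = P(outcome | unexposed) = 226/1126 = 0.20071
Under exogeneity and monotonicity, PN = (p₁ − p₀)/p₁.
PN = (0.57506 − 0.20071) / 0.57506 ≈ 0.6510

PN ≈ 0.651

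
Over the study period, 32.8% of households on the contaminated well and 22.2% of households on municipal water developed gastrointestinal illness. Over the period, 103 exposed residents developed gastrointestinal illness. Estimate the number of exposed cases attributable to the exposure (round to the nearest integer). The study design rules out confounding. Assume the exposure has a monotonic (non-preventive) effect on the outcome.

about 33 cases

p₁ = 0.328, p₀ = 0.222.
PN = (p₁ − p₀)/p₁ = (0.328 − 0.222) / 0.328 ≈ 0.32317.
Attributable cases ≈ PN × (exposed cases) = 0.32317 × 103 ≈ 33.29.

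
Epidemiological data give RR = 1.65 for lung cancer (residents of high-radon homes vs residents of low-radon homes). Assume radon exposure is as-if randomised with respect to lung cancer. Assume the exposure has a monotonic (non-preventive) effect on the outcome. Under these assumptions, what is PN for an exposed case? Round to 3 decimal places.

Under exogeneity and monotonicity, PN = (RR − 1) / RR = 1 − 1/RR.
PN = (1.65 − 1) / 1.65 = 0.65 / 1.65 ≈ 0.3939

PN ≈ 0.394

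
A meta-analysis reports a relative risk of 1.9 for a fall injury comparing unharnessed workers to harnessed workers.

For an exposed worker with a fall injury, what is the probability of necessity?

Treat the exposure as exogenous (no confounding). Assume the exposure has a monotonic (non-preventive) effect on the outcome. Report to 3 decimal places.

Under exogeneity and monotonicity, PN = (RR − 1) / RR = 1 − 1/RR.
PN = (1.9 − 1) / 1.9 = 0.9 / 1.9 ≈ 0.4737

PN ≈ 0.474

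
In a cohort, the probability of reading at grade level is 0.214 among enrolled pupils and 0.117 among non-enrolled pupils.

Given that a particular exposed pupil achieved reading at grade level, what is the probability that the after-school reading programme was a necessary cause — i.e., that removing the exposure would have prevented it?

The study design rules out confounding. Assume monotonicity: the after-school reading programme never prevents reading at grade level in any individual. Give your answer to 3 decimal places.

Let p₁ = 0.214, p₀ = 0.117.
Under exogeneity and monotonicity, PN = (p₁ − p₀) / p₁.
PN = (0.214 − 0.117) / 0.214 = 0.097 / 0.214 ≈ 0.4533

PN ≈ 0.453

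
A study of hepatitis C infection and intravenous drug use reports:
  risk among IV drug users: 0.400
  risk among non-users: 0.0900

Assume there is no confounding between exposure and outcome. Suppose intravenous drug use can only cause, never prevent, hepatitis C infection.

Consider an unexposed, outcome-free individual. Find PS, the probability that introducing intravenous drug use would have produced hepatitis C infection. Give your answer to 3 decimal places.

Let p₁ = 0.4, p₀ = 0.09.
Under exogeneity and monotonicity, PS = (p₁ − p₀) / (1 − p₀).
PS = (0.4 − 0.09) / (1 − 0.09) = 0.31 / 0.91 ≈ 0.3407

PS ≈ 0.341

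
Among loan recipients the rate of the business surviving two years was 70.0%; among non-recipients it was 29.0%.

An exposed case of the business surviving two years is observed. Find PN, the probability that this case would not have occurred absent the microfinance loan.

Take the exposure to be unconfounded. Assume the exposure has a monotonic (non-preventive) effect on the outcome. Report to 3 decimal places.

p₁ = 0.7, p₀ = 0.29.
Under exogeneity and monotonicity, PN = (p₁ − p₀) / p₁.
PN = (0.7 − 0.29) / 0.7 = 0.41 / 0.7 ≈ 0.5857

PN ≈ 0.586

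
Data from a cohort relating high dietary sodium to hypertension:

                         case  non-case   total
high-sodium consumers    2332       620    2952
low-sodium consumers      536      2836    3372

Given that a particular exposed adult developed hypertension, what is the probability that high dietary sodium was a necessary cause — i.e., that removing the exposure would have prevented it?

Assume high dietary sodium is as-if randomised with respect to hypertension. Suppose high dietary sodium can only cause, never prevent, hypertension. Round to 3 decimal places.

p₁ = P(outcome | exposed) = 2332/2952 = 0.78997
p₀ = P(outcome | unexposed) = 536/3372 = 0.15896
Under exogeneity and monotonicity, PN = (p₁ − p₀) / p₁.
PN = (0.78997 − 0.15896) / 0.78997 = 0.63102 / 0.78997 ≈ 0.7988

PN ≈ 0.799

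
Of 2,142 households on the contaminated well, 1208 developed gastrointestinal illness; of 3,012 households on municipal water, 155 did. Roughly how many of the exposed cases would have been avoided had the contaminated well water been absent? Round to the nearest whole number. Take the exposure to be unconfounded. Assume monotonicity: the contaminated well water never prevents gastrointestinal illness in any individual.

about 1098 cases

p₁ = P(outcome | exposed) = 1208/2142 = 0.56396
p₀ = P(outcome | unexposed) = 155/3012 = 0.051461
PN = (p₁ − p₀)/p₁ = (0.56396 − 0.051461) / 0.56396 ≈ 0.90875.
Attributable cases ≈ PN × (exposed cases) = 0.90875 × 1208 ≈ 1097.77.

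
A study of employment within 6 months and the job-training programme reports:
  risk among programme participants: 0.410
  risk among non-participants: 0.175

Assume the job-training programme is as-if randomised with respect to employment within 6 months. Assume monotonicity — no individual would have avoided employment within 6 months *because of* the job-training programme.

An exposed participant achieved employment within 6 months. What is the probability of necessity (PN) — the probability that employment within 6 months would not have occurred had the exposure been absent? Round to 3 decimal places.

Let p₁ = 0.41, p₀ = 0.175.
Under exogeneity and monotonicity, PN = (p₁ − p₀) / p₁.
PN = (0.41 − 0.175) / 0.41 = 0.235 / 0.41 ≈ 0.5732

PN ≈ 0.573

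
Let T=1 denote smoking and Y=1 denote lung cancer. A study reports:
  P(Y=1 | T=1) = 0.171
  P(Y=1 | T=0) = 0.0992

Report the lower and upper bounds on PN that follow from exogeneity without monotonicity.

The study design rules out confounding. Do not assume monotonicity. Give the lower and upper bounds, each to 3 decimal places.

Let p₁ = 0.171, p₀ = 0.0992.
Under exogeneity alone the bounds on PN are max{0,(p₁−p₀)/p₁} ≤ PN ≤ min{1,(1−p₀)/p₁}.
  lower = (p₁ − p₀)/p₁ = 0.0718 / 0.171 ≈ 0.4199
  upper = min{1, (1 − p₀)/p₁} = 0.9008 / 0.171 ≈ 5.2678 → capped at 1

0.420 ≤ PN ≤ 1.000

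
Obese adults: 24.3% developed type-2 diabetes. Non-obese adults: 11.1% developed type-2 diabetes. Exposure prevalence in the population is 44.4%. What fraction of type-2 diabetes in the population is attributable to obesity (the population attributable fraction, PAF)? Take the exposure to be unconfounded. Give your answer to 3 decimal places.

p₁ = 0.243, p₀ = 0.111.
Overall risk P(Y=1) = π·p₁ + (1−π)·p₀ = 0.444×0.243 + 0.556×0.111 = 0.16961.
Under exogeneity, PAF = [P(Y=1) − p₀] / P(Y=1).
PAF = (0.16961 − 0.111) / 0.16961 ≈ 0.3455

PAF ≈ 0.346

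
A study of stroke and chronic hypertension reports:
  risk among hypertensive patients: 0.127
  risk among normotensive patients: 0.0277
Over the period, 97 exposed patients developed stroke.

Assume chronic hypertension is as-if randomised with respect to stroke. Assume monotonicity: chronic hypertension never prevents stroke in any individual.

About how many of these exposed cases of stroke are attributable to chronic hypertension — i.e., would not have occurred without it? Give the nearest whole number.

Let p₁ = 0.127, p₀ = 0.0277.
PN = (p₁ − p₀)/p₁ = (0.127 − 0.0277) / 0.127 ≈ 0.78189.
Attributable cases ≈ PN × (exposed cases) = 0.78189 × 97 ≈ 75.84.

about 76 cases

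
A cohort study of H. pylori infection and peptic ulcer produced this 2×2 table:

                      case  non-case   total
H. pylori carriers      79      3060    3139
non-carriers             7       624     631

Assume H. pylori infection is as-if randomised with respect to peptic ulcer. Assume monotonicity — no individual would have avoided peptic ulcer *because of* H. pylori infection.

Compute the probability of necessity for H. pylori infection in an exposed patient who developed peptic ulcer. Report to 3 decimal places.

p₁ = P(outcome | exposed) = 79/3139 = 0.025167
p₀ = P(outcome | unexposed) = 7/631 = 0.011094
Under exogeneity and monotonicity, PN = (p₁ − p₀) / p₁.
PN = (0.025167 − 0.011094) / 0.025167 = 0.014074 / 0.025167 ≈ 0.5592

PN ≈ 0.559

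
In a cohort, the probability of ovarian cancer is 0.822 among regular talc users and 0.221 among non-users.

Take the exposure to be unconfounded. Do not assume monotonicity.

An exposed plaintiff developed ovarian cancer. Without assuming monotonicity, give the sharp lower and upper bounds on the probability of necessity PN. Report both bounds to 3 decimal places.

0.731 ≤ PN ≤ 0.948

Let p₁ = 0.822, p₀ = 0.221.
Under exogeneity alone the bounds on PN are max{0,(p₁−p₀)/p₁} ≤ PN ≤ min{1,(1−p₀)/p₁}.
  lower = (p₁ − p₀)/p₁ = 0.601 / 0.822 ≈ 0.7311
  upper = min{1, (1 − p₀)/p₁} = 0.779 / 0.822 ≈ 0.9477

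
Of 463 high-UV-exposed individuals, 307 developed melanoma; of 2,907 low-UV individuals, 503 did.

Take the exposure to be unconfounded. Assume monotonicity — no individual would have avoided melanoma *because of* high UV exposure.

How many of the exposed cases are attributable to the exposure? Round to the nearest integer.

p₁ = P(outcome | exposed) = 307/463 = 0.66307
p₀ = P(outcome | unexposed) = 503/2907 = 0.17303
PN = (p₁ − p₀)/p₁ = (0.66307 − 0.17303) / 0.66307 ≈ 0.73905.
Attributable cases ≈ PN × (exposed cases) = 0.73905 × 307 ≈ 226.89.

about 227 cases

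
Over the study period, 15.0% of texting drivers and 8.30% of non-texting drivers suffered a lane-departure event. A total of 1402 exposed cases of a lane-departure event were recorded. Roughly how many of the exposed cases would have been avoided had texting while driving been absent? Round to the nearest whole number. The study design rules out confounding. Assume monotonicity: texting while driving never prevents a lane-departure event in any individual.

about 626 cases

p₁ = 0.15, p₀ = 0.083.
PN = (p₁ − p₀)/p₁ = (0.15 − 0.083) / 0.15 ≈ 0.44667.
Attributable cases ≈ PN × (exposed cases) = 0.44667 × 1402 ≈ 626.23.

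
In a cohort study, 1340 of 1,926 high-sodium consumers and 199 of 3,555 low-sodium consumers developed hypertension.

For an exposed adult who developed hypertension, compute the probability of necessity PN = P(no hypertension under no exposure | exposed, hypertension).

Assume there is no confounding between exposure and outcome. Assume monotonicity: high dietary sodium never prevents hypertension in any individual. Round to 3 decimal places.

p₁ = P(outcome | exposed) = 1340/1926 = 0.69574
p₀ = P(outcome | unexposed) = 199/3555 = 0.055977
Under exogeneity and monotonicity, PN = (p₁ − p₀) / p₁.
PN = (0.69574 − 0.055977) / 0.69574 = 0.63976 / 0.69574 ≈ 0.9195

PN ≈ 0.920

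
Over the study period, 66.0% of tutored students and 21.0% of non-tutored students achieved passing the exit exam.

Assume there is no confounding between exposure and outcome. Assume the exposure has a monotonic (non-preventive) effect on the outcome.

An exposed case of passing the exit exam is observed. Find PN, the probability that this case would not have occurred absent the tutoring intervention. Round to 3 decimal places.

PN ≈ 0.682

p₁ = 0.66, p₀ = 0.21.
Under exogeneity and monotonicity, PN = (p₁ − p₀) / p₁.
PN = (0.66 − 0.21) / 0.66 = 0.45 / 0.66 ≈ 0.6818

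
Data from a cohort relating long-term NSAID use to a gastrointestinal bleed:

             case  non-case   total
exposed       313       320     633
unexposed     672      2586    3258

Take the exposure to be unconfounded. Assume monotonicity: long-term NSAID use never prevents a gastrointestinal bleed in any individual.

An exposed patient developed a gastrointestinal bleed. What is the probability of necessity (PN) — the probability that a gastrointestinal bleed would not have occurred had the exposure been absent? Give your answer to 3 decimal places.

PN ≈ 0.583

p₁ = P(outcome | exposed) = 313/633 = 0.49447
p₀ = P(outcome | unexposed) = 672/3258 = 0.20626
Under exogeneity and monotonicity, PN = (p₁ − p₀)/p₁.
PN = (0.49447 − 0.20626) / 0.49447 ≈ 0.5829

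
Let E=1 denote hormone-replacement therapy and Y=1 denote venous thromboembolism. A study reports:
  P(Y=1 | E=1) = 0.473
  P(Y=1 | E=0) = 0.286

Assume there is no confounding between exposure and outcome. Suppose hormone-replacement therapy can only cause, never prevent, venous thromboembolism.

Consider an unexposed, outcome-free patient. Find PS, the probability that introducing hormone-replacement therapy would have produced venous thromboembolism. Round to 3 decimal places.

PS ≈ 0.262

Let p₁ = 0.473, p₀ = 0.286.
Under exogeneity and monotonicity, PS = (p₁ − p₀) / (1 − p₀).
PS = (0.473 − 0.286) / (1 − 0.286) = 0.187 / 0.714 ≈ 0.2619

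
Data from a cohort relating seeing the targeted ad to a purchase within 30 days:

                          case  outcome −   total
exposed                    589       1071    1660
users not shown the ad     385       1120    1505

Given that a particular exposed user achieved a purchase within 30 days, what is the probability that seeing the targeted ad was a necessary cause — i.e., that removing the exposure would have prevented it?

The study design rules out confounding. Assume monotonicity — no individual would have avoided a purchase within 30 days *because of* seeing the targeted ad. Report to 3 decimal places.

PN ≈ 0.279

p₁ = P(outcome | exposed) = 589/1660 = 0.35482
p₀ = P(outcome | unexposed) = 385/1505 = 0.25581
Under exogeneity and monotonicity, PN = (p₁ − p₀)/p₁.
PN = (0.35482 − 0.25581) / 0.35482 ≈ 0.2790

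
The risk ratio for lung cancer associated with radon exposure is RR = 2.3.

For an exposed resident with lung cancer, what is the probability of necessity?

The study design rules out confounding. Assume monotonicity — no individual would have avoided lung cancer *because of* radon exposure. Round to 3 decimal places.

PN ≈ 0.565

Under exogeneity and monotonicity, PN = (RR − 1) / RR = 1 − 1/RR.
PN = (2.3 − 1) / 2.3 = 1.3 / 2.3 ≈ 0.5652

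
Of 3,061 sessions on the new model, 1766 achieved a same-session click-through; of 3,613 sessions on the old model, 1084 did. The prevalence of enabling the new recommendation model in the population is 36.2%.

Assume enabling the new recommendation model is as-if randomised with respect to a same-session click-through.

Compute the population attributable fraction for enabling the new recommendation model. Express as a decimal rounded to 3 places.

p₁ = P(outcome | exposed) = 1766/3061 = 0.57694
p₀ = P(outcome | unexposed) = 1084/3613 = 0.30003
Overall risk P(Y=1) = π·p₁ + (1−π)·p₀ = 0.362×0.57694 + 0.638×0.30003 = 0.40027.
Under exogeneity, PAF = [P(Y=1) − p₀] / P(Y=1).
PAF = (0.40027 − 0.30003) / 0.40027 ≈ 0.2504

PAF ≈ 0.250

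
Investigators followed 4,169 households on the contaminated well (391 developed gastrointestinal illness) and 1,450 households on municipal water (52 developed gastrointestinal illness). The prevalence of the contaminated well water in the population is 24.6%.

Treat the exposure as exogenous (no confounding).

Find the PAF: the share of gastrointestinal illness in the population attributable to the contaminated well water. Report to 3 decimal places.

p₁ = P(outcome | exposed) = 391/4169 = 0.093787
p₀ = P(outcome | unexposed) = 52/1450 = 0.035862
Overall risk P(Y=1) = π·p₁ + (1−π)·p₀ = 0.246×0.093787 + 0.754×0.035862 = 0.050112.
Under exogeneity, PAF = [P(Y=1) − p₀] / P(Y=1).
PAF = (0.050112 − 0.035862) / 0.050112 ≈ 0.2844

PAF ≈ 0.284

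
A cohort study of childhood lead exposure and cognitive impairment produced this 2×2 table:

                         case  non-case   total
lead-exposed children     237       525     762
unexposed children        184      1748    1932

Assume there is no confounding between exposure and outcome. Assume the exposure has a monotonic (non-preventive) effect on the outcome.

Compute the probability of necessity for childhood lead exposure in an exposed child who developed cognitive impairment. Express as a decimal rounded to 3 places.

p₁ = P(outcome | exposed) = 237/762 = 0.31102
p₀ = P(outcome | unexposed) = 184/1932 = 0.095238
Under exogeneity and monotonicity, PN = (p₁ − p₀)/p₁.
PN = (0.31102 − 0.095238) / 0.31102 ≈ 0.6938

PN ≈ 0.694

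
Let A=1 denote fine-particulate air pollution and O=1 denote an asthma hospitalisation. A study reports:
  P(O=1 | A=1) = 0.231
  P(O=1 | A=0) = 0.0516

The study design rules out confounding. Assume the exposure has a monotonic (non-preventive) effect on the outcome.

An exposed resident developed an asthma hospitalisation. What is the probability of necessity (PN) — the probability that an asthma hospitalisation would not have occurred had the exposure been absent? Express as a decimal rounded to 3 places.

PN ≈ 0.777

Let p₁ = 0.231, p₀ = 0.0516.
Under exogeneity and monotonicity, PN = (p₁ − p₀) / p₁.
PN = (0.231 − 0.0516) / 0.231 = 0.1794 / 0.231 ≈ 0.7766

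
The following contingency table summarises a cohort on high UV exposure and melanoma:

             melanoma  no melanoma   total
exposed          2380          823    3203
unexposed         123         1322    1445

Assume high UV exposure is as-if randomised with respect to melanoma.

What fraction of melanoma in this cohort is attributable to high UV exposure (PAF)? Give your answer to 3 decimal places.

PAF ≈ 0.842

p₁ = P(outcome | exposed) = 2380/3203 = 0.74305
p₀ = P(outcome | unexposed) = 123/1445 = 0.085121
Exposure prevalence π = 3203/4648 = 0.68911; overall risk P(Y=1) = 0.53851.
Under exogeneity, PAF = [P(Y=1) − p₀]/P(Y=1).
PAF = (0.53851 − 0.085121) / 0.53851 ≈ 0.8419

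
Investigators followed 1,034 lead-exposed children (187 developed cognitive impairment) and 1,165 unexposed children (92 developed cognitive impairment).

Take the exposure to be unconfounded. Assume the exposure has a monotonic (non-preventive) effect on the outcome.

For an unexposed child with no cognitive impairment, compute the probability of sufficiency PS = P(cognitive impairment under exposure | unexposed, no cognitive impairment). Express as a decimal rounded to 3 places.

p₁ = P(outcome | exposed) = 187/1034 = 0.18085
p₀ = P(outcome | unexposed) = 92/1165 = 0.07897
Under exogeneity and monotonicity, PS = (p₁ − p₀) / (1 − p₀).
PS = (0.18085 − 0.07897) / (1 − 0.07897) = 0.10188 / 0.92103 ≈ 0.1106

PS ≈ 0.111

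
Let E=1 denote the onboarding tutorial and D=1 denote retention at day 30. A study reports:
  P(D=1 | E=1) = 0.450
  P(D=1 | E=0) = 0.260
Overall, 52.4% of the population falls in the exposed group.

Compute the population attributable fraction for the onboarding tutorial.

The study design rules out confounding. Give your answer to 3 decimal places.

Let p₁ = 0.45, p₀ = 0.26.
Overall risk P(Y=1) = π·p₁ + (1−π)·p₀ = 0.524×0.45 + 0.476×0.26 = 0.35956.
Under exogeneity, PAF = [P(Y=1) − p₀] / P(Y=1).
PAF = (0.35956 − 0.26) / 0.35956 ≈ 0.2769

PAF ≈ 0.277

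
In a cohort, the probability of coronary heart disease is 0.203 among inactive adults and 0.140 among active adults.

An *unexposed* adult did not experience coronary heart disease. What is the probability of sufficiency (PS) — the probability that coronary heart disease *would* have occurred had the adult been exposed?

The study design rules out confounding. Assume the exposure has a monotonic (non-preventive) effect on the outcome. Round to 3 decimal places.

Let p₁ = 0.203, p₀ = 0.14.
Under exogeneity and monotonicity, PS = (p₁ − p₀) / (1 − p₀).
PS = (0.203 − 0.14) / (1 − 0.14) = 0.063 / 0.86 ≈ 0.0733

PS ≈ 0.073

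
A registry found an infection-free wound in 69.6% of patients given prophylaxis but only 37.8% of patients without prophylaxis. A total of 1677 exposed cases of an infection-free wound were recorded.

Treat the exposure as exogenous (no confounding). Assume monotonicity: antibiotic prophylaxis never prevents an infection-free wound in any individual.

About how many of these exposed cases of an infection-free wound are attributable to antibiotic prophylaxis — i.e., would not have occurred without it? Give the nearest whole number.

about 766 cases

p₁ = 0.696, p₀ = 0.378.
PN = (p₁ − p₀)/p₁ = (0.696 − 0.378) / 0.696 ≈ 0.45690.
Attributable cases ≈ PN × (exposed cases) = 0.45690 × 1677 ≈ 766.22.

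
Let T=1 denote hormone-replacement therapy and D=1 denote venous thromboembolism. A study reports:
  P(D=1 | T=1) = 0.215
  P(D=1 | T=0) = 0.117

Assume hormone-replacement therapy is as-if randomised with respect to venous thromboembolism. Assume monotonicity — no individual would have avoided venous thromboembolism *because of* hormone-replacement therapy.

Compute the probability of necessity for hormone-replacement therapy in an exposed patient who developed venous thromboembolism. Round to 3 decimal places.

Let p₁ = 0.215, p₀ = 0.117.
Under exogeneity and monotonicity, PN = (p₁ − p₀) / p₁.
PN = (0.215 − 0.117) / 0.215 = 0.098 / 0.215 ≈ 0.4558

PN ≈ 0.456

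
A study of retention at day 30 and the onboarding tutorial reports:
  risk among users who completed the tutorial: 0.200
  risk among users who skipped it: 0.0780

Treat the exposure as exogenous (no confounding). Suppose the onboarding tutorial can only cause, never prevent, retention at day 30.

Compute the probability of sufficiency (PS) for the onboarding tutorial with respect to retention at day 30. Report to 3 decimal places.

Let p₁ = 0.2, p₀ = 0.078.
Under exogeneity and monotonicity, PS = (p₁ − p₀) / (1 − p₀).
PS = (0.2 − 0.078) / (1 − 0.078) = 0.122 / 0.922 ≈ 0.1323

PS ≈ 0.132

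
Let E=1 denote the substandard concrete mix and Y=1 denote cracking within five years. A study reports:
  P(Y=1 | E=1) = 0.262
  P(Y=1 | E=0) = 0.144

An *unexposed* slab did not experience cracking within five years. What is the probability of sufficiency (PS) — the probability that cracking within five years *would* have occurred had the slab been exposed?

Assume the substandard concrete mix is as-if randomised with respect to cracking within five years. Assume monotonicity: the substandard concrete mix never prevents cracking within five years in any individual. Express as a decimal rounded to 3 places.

PS ≈ 0.138

Let p₁ = 0.262, p₀ = 0.144.
Under exogeneity and monotonicity, PS = (p₁ − p₀) / (1 − p₀).
PS = (0.262 − 0.144) / (1 − 0.144) = 0.118 / 0.856 ≈ 0.1379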